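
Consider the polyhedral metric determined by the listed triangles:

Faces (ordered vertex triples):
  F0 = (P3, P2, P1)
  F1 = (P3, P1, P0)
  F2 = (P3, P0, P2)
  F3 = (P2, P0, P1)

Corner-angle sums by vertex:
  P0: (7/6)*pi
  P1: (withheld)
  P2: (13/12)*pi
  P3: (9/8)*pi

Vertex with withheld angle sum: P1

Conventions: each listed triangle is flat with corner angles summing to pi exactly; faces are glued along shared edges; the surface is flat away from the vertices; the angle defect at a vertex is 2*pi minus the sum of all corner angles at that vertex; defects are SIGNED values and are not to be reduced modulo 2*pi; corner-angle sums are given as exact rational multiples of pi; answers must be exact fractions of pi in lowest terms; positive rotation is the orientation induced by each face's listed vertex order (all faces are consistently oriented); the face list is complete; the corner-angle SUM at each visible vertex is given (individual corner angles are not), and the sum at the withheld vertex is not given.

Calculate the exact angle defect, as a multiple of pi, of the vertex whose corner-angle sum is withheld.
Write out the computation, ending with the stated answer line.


V = 4, E = 6, F = 4; chi = V - E + F = 2
Gauss-Bonnet: total defect = 2*pi*chi = 4*pi; visible defects sum to (21/8)*pi

Answer: defect(P1) = (11/8)*pi


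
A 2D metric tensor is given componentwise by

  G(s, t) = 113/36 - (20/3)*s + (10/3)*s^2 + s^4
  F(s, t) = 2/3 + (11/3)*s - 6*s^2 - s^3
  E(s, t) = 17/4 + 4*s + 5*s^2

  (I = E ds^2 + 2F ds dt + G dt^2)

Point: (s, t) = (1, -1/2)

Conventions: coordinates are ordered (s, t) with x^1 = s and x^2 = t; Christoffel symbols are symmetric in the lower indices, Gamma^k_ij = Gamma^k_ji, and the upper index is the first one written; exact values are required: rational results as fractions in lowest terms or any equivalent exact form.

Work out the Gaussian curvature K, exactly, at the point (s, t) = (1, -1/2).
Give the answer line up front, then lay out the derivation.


Answer: K = -22592/9747

E = 53/4, F = -8/3, G = 29/36, EG - F^2 = 57/16 at the point
E_s = 14, E_t = 0, F_s = -34/3, F_t = 0, G_s = 4, G_t = 0
E_tt = 0, F_st = 0, G_ss = 56/3
K follows from Brioschi's formula, (det M1 - det M2)/(EG - F^2)^2.
M1 = [[-E_tt/2 + F_st - G_ss/2, E_s/2, F_s - E_t/2], [F_t - G_s/2, E, F], [G_t/2, F, G]] = [[-28/3, 7, -34/3], [-2, 53/4, -8/3], [0, -8/3, 29/36]]; det M1 = -989/12
M2 = [[0, E_t/2, G_s/2], [E_t/2, E, F], [G_s/2, F, G]] = [[0, 0, 2], [0, 53/4, -8/3], [2, -8/3, 29/36]]; det M2 = -53
det M1 - det M2 = -353/12; K = -353/12 / (57/16)^2 = -22592/9747


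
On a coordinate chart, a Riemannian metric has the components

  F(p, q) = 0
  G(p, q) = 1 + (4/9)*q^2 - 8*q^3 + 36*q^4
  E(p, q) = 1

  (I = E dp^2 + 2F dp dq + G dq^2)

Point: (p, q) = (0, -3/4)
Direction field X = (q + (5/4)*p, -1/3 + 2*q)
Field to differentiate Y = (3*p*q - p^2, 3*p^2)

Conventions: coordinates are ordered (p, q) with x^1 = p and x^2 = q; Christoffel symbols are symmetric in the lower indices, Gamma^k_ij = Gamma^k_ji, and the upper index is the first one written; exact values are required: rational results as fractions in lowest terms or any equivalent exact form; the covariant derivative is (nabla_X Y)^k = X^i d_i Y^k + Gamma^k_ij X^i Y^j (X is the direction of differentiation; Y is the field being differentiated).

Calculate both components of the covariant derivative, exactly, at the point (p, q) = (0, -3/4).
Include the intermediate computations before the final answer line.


E = 1, F = 0, G = 1025/64 at the point
E_p = 0, E_q = 0, F_p = 0, F_q = 0, G_p = 0, G_q = -899/12
EG - F^2 = 1025/64;  g^inv = (64/1025) * [[1025/64, 0], [0, 1]]
first-kind symbols [ij,l] = (1/2)(d_i g_jl + d_j g_il - d_l g_ij): [pp,p] = E_p/2 = 0, [pp,q] = F_p - E_q/2 = 0, [pq,p] = E_q/2 = 0, [pq,q] = G_p/2 = 0, [qq,p] = F_q - G_p/2 = 0, [qq,q] = G_q/2 = -899/24
Gamma^p_ij = (G*[ij,p] - F*[ij,q])/(EG - F^2), Gamma^q_ij = (E*[ij,q] - F*[ij,p])/(EG - F^2)
Gamma_ppp = 0, Gamma_ppq = 0, Gamma_pqq = 0, Gamma_qpp = 0, Gamma_qpq = 0, Gamma_qqq = -7192/3075
X = (-3/4, -11/6), Y = (0, 0) at the point

Answer: (nabla_X Y)^p = 27/16, (nabla_X Y)^q = 0


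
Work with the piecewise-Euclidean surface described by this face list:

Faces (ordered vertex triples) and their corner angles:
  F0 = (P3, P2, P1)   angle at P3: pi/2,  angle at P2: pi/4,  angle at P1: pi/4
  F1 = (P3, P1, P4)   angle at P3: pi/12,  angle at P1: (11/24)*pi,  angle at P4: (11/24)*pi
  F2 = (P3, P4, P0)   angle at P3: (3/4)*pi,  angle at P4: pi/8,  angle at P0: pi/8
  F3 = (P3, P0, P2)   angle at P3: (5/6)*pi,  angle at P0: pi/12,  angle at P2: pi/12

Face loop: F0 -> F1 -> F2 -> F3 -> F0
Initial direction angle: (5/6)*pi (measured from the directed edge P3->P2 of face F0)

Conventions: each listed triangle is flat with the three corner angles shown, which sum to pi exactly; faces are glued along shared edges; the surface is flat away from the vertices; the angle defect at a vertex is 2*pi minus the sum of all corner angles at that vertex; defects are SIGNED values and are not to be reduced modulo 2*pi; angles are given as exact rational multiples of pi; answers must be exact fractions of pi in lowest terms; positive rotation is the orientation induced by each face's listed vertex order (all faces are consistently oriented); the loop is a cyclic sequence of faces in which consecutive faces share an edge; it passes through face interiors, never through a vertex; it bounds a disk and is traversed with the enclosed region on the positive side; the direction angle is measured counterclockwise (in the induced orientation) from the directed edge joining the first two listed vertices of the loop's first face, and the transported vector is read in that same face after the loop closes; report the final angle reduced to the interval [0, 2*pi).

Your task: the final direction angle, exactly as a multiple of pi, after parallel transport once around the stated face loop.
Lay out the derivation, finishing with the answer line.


enclosed vertex P3: corner angles sum to (13/6)*pi, defect = 2*pi - (13/6)*pi = -pi/6
the rotation equals the total enclosed defect, so the final angle is initial + defects (mod 2*pi)
final angle = (5/6)*pi - pi/6 = (2/3)*pi (mod 2*pi)

Answer: final direction angle = (2/3)*pi


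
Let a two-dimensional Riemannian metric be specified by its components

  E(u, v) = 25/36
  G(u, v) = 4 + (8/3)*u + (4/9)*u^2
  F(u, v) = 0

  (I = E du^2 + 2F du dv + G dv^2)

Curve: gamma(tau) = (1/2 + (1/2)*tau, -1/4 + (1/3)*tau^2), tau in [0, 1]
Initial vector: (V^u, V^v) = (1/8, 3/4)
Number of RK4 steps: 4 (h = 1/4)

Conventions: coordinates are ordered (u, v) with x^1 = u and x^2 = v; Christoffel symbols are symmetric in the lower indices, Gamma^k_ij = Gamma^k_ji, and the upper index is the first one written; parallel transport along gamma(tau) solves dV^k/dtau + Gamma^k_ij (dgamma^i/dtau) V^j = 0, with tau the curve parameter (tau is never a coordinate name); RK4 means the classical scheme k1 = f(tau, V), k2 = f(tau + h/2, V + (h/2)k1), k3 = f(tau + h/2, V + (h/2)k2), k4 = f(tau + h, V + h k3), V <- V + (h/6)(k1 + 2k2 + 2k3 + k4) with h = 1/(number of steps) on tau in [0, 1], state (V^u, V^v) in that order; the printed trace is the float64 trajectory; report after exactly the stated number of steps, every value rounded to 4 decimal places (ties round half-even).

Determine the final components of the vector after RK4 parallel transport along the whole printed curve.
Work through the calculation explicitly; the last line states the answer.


gamma'(tau) = (1/2, (2/3)*tau); f(tau, V)^k = -Gamma^k_ij(gamma(tau)) gamma'^i(tau) V^j; h = 1/4; intermediate values shown to 6 dp
curve data and Christoffel symbols at the stage parameters:
  tau = 0.000000: gamma = (0.500000, -0.250000), gamma' = (0.500000, 0.000000); Gamma_uuu = 0.000000, Gamma_uuv = 0.000000, Gamma_uvv = -2.240000, Gamma_vuu = 0.000000, Gamma_vuv = 0.285714, Gamma_vvv = 0.000000
  tau = 0.125000: gamma = (0.562500, -0.244792), gamma' = (0.500000, 0.083333); Gamma_uuu = 0.000000, Gamma_uuv = 0.000000, Gamma_uvv = -2.280000, Gamma_vuu = 0.000000, Gamma_vuv = 0.280702, Gamma_vvv = 0.000000
  tau = 0.250000: gamma = (0.625000, -0.229167), gamma' = (0.500000, 0.166667); Gamma_uuu = 0.000000, Gamma_uuv = 0.000000, Gamma_uvv = -2.320000, Gamma_vuu = 0.000000, Gamma_vuv = 0.275862, Gamma_vvv = 0.000000
  tau = 0.375000: gamma = (0.687500, -0.203125), gamma' = (0.500000, 0.250000); Gamma_uuu = 0.000000, Gamma_uuv = 0.000000, Gamma_uvv = -2.360000, Gamma_vuu = 0.000000, Gamma_vuv = 0.271186, Gamma_vvv = 0.000000
  tau = 0.500000: gamma = (0.750000, -0.166667), gamma' = (0.500000, 0.333333); Gamma_uuu = 0.000000, Gamma_uuv = 0.000000, Gamma_uvv = -2.400000, Gamma_vuu = 0.000000, Gamma_vuv = 0.266667, Gamma_vvv = 0.000000
  tau = 0.625000: gamma = (0.812500, -0.119792), gamma' = (0.500000, 0.416667); Gamma_uuu = 0.000000, Gamma_uuv = 0.000000, Gamma_uvv = -2.440000, Gamma_vuu = 0.000000, Gamma_vuv = 0.262295, Gamma_vvv = 0.000000
  tau = 0.750000: gamma = (0.875000, -0.062500), gamma' = (0.500000, 0.500000); Gamma_uuu = 0.000000, Gamma_uuv = 0.000000, Gamma_uvv = -2.480000, Gamma_vuu = 0.000000, Gamma_vuv = 0.258065, Gamma_vvv = 0.000000
  tau = 0.875000: gamma = (0.937500, 0.005208), gamma' = (0.500000, 0.583333); Gamma_uuu = 0.000000, Gamma_uuv = 0.000000, Gamma_uvv = -2.520000, Gamma_vuu = 0.000000, Gamma_vuv = 0.253968, Gamma_vvv = 0.000000
  tau = 1.000000: gamma = (1.000000, 0.083333), gamma' = (0.500000, 0.666667); Gamma_uuu = 0.000000, Gamma_uuv = 0.000000, Gamma_uvv = -2.560000, Gamma_vuu = 0.000000, Gamma_vuv = 0.250000, Gamma_vvv = 0.000000
step 0: V^u = 0.1250, V^v = 0.7500
step 1: k1 = (0.000000, -0.107143), k2 = (0.139955, -0.106307), k3 = (0.139975, -0.106731), k4 = (0.279683, -0.107124); V <- V + (h/6)(k1 + 2k2 + 2k3 + k4): V^u = 0.1600, V^v = 0.7233
step 2: k1 = (0.279683, -0.107124), k2 = (0.418858, -0.109478), k3 = (0.418684, -0.110617), k4 = (0.556532, -0.116280); V <- V + (h/6)(k1 + 2k2 + 2k3 + k4): V^u = 0.2646, V^v = 0.6957
step 3: k1 = (0.556535, -0.116278), k2 = (0.692487, -0.125852), k3 = (0.691270, -0.127552), k4 = (0.823089, -0.142093); V <- V + (h/6)(k1 + 2k2 + 2k3 + k4): V^u = 0.4374, V^v = 0.6638
step 4: k1 = (0.823096, -0.142091), k2 = (0.949657, -0.162080), k3 = (0.945984, -0.164106), k4 = (1.062844, -0.190164); V <- V + (h/6)(k1 + 2k2 + 2k3 + k4): V^u = 0.6740, V^v = 0.6228

Answer: V^u = 0.6740, V^v = 0.6228


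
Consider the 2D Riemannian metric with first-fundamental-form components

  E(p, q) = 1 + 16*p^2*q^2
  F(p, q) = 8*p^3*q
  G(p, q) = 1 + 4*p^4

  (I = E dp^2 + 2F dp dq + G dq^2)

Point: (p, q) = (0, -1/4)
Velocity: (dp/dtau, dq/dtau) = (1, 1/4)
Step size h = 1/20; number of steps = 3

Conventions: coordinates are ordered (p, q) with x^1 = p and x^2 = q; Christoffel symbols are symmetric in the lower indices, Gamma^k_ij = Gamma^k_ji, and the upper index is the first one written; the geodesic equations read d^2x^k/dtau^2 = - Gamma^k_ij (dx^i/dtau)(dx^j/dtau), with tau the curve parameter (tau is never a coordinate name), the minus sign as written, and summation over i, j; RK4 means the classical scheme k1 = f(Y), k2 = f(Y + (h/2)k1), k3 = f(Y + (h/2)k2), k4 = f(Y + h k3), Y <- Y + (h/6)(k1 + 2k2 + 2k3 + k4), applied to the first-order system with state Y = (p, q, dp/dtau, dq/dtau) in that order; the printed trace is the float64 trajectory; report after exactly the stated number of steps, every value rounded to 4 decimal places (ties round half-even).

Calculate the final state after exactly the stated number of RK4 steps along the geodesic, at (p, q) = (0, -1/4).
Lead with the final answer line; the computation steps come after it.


Answer: p = 0.1496, q = -0.2124, dp/dtau = 0.9930, dq/dtau = 0.2515

f(Y) = (dp/dtau, dq/dtau, -Gamma^p_ij Y'^i Y'^j, -Gamma^q_ij Y'^i Y'^j) with the Gammas evaluated at the stage position; h = 0.050000; intermediate values shown to 6 dp
step 0: p = 0.0000, q = -0.2500, dp/dtau = 1.0000, dq/dtau = 0.2500
step 1:
  k1: at (p, q) = (0.000000, -0.250000), (dp/dtau, dq/dtau) = (1.000000, 0.250000); Gamma_ppp = 0.000000, Gamma_ppq = 0.000000, Gamma_pqq = 0.000000, Gamma_qpp = 0.000000, Gamma_qpq = 0.000000, Gamma_qqq = 0.000000; k1 = (1.000000, 0.250000, 0.000000, 0.000000)
  k2: at (p, q) = (0.025000, -0.243750), (dp/dtau, dq/dtau) = (1.000000, 0.250000); Gamma_ppp = 0.023751, Gamma_ppq = -0.002436, Gamma_pqq = 0.000000, Gamma_qpp = -0.001218, Gamma_qpq = 0.000125, Gamma_qqq = 0.000000; k2 = (1.000000, 0.250000, -0.022533, 0.001156)
  k3: at (p, q) = (0.025000, -0.243750), (dp/dtau, dq/dtau) = (0.999437, 0.250029); Gamma_ppp = 0.023751, Gamma_ppq = -0.002436, Gamma_pqq = 0.000000, Gamma_qpp = -0.001218, Gamma_qpq = 0.000125, Gamma_qqq = 0.000000; k3 = (0.999437, 0.250029, -0.022507, 0.001154)
  k4: at (p, q) = (0.049972, -0.237499), (dp/dtau, dq/dtau) = (0.998875, 0.250058); Gamma_ppp = 0.044997, Gamma_ppq = -0.009468, Gamma_pqq = 0.000000, Gamma_qpp = -0.004734, Gamma_qpq = 0.000996, Gamma_qqq = 0.000000; k4 = (0.998875, 0.250058, -0.040166, 0.004226)
  Y <- Y + (h/6)(k1 + 2k2 + 2k3 + k4): p = 0.0500, q = -0.2375, dp/dtau = 0.9989, dq/dtau = 0.2501
step 2:
  k1: at (p, q) = (0.049981, -0.237499), (dp/dtau, dq/dtau) = (0.998915, 0.250074); Gamma_ppp = 0.045005, Gamma_ppq = -0.009471, Gamma_pqq = 0.000000, Gamma_qpp = -0.004736, Gamma_qpq = 0.000997, Gamma_qqq = 0.000000; k1 = (0.998915, 0.250074, -0.040176, 0.004227)
  k2: at (p, q) = (0.074954, -0.231247), (dp/dtau, dq/dtau) = (0.997910, 0.250179); Gamma_ppp = 0.063816, Gamma_ppq = -0.020685, Gamma_pqq = 0.000000, Gamma_qpp = -0.010342, Gamma_qpq = 0.003352, Gamma_qqq = 0.000000; k2 = (0.997910, 0.250179, -0.053222, 0.008625)
  k3: at (p, q) = (0.074929, -0.231245), (dp/dtau, dq/dtau) = (0.997584, 0.250289); Gamma_ppp = 0.063794, Gamma_ppq = -0.020671, Gamma_pqq = 0.000000, Gamma_qpp = -0.010335, Gamma_qpq = 0.003349, Gamma_qqq = 0.000000; k3 = (0.997584, 0.250289, -0.053163, 0.008613)
  k4: at (p, q) = (0.099860, -0.224985), (dp/dtau, dq/dtau) = (0.996256, 0.250504); Gamma_ppp = 0.080196, Gamma_ppq = -0.035595, Gamma_pqq = 0.000000, Gamma_qpp = -0.017798, Gamma_qpq = 0.007900, Gamma_qqq = 0.000000; k4 = (0.996256, 0.250504, -0.061830, 0.013722)
  Y <- Y + (h/6)(k1 + 2k2 + 2k3 + k4): p = 0.0999, q = -0.2250, dp/dtau = 0.9963, dq/dtau = 0.2505
step 3:
  k1: at (p, q) = (0.099866, -0.224986), (dp/dtau, dq/dtau) = (0.996291, 0.250511); Gamma_ppp = 0.080202, Gamma_ppq = -0.035600, Gamma_pqq = 0.000000, Gamma_qpp = -0.017800, Gamma_qpq = 0.007901, Gamma_qqq = 0.000000; k1 = (0.996291, 0.250511, -0.061838, 0.013724)
  k2: at (p, q) = (0.124773, -0.218724), (dp/dtau, dq/dtau) = (0.994746, 0.250854); Gamma_ppp = 0.094291, Gamma_ppq = -0.053790, Gamma_pqq = 0.000000, Gamma_qpp = -0.026895, Gamma_qpq = 0.015342, Gamma_qqq = 0.000000; k2 = (0.994746, 0.250854, -0.066458, 0.018956)
  k3: at (p, q) = (0.124735, -0.218715), (dp/dtau, dq/dtau) = (0.994630, 0.250984); Gamma_ppp = 0.094256, Gamma_ppq = -0.053755, Gamma_pqq = 0.000000, Gamma_qpp = -0.026877, Gamma_qpq = 0.015328, Gamma_qqq = 0.000000; k3 = (0.994630, 0.250984, -0.066408, 0.018936)
  k4: at (p, q) = (0.149597, -0.212437), (dp/dtau, dq/dtau) = (0.992971, 0.251457); Gamma_ppp = 0.106093, Gamma_ppq = -0.074710, Gamma_pqq = 0.000000, Gamma_qpp = -0.037355, Gamma_qpq = 0.026305, Gamma_qqq = 0.000000; k4 = (0.992971, 0.251457, -0.067298, 0.023696)
  Y <- Y + (h/6)(k1 + 2k2 + 2k3 + k4): p = 0.1496, q = -0.2124, dp/dtau = 0.9930, dq/dtau = 0.2515


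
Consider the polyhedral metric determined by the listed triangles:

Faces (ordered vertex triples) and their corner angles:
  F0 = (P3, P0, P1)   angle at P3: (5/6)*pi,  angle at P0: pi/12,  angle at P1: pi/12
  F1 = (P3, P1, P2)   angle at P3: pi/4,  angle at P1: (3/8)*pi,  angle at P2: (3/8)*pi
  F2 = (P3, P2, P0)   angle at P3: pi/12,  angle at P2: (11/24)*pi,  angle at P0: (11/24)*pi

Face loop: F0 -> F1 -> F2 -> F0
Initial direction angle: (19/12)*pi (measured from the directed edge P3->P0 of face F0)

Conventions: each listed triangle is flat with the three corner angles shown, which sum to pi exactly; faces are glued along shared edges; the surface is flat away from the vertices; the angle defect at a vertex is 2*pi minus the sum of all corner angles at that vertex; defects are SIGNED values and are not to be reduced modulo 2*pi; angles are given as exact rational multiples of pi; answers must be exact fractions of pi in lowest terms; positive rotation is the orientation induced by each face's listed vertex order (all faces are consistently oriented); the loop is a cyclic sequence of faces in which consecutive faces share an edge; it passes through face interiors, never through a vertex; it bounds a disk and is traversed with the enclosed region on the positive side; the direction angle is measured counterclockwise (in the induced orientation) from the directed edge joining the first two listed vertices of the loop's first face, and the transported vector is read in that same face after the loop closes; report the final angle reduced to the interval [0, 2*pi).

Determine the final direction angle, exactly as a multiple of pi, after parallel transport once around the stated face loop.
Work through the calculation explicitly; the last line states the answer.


enclosed vertex P3: corner angles sum to (7/6)*pi, defect = 2*pi - (7/6)*pi = (5/6)*pi
final direction = starting direction + enclosed defect total, reduced mod 2*pi (induced orientation)
final angle = (19/12)*pi + (5/6)*pi = (5/12)*pi (mod 2*pi)

Answer: final direction angle = (5/12)*pi


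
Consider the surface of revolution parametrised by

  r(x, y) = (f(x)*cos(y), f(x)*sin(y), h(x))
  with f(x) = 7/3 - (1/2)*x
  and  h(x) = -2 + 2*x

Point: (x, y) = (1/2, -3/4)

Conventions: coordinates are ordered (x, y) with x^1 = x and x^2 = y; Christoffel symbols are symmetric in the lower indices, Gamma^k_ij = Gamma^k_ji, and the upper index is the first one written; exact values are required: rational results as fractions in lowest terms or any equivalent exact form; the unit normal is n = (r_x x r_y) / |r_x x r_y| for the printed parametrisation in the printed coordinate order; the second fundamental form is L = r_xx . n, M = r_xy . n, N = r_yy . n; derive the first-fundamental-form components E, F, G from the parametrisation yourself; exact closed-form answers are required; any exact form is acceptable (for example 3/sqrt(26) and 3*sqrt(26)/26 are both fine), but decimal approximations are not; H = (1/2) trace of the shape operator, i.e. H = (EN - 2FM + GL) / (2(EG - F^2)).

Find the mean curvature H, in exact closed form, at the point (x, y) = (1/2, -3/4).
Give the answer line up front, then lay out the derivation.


Answer: H = 24*sqrt(17)/425

f = 25/12, f' = -1/2, f'' = 0, h' = 2, h'' = 0
E = 17/4, F = 0, G = 625/144; answer radicand W^2 = 17/4
unnormalised second-form numerators: l = 0, m = 0, n = 25/6; L = l/sqrt(17/4), and similarly M = m/sqrt(W^2), N = n/sqrt(W^2)
H = (E*n - 2*F*m + G*l) / (2*(EG - F^2)*sqrt(W^2)); E*n - 2*F*m + G*l = 425/24, EG - F^2 = 10625/576, so H = (12/25)/sqrt(17/4)


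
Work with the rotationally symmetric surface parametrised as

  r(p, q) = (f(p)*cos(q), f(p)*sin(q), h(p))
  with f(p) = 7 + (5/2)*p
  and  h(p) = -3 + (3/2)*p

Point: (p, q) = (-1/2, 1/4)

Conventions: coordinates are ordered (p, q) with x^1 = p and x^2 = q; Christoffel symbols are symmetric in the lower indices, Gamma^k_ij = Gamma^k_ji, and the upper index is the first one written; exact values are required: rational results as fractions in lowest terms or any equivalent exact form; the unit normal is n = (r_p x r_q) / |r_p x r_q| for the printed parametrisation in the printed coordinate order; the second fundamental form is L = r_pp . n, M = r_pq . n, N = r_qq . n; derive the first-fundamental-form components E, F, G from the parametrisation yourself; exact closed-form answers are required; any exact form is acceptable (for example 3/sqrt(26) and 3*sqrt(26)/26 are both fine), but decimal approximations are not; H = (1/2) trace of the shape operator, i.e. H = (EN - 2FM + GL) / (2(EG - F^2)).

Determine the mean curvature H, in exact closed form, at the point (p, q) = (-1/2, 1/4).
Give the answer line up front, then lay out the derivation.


Answer: H = 3*sqrt(34)/391

f = 23/4, f' = 5/2, f'' = 0, h' = 3/2, h'' = 0
E = 17/2, F = 0, G = 529/16; answer radicand W^2 = 17/2
unnormalised second-form numerators: l = 0, m = 0, n = 69/8; L = l/sqrt(17/2), and similarly M = m/sqrt(W^2), N = n/sqrt(W^2)
H = (E*n - 2*F*m + G*l) / (2*(EG - F^2)*sqrt(W^2)); E*n - 2*F*m + G*l = 1173/16, EG - F^2 = 8993/32, so H = (3/23)/sqrt(17/2)


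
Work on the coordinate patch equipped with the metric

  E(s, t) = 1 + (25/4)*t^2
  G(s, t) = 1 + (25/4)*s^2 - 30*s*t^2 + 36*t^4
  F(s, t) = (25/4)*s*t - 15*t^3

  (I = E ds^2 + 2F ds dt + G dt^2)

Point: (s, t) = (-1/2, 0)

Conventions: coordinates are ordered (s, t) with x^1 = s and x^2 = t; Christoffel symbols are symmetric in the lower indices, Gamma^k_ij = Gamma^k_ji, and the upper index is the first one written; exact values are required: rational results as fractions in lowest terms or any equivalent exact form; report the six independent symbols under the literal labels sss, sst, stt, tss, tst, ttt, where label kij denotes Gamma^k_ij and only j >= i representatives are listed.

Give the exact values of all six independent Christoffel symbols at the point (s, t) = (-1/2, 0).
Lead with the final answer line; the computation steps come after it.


Answer: Gamma_sss = 0, Gamma_sst = 0, Gamma_stt = 0, Gamma_tss = 0, Gamma_tst = -50/41, Gamma_ttt = 0

E = 1, F = 0, G = 41/16 at the point
E_s = 0, E_t = 0, F_s = 0, F_t = -25/8, G_s = -25/4, G_t = 0
EG - F^2 = 41/16;  g^inv = (16/41) * [[41/16, 0], [0, 1]]
first-kind symbols [ij,l] = (1/2)(d_i g_jl + d_j g_il - d_l g_ij): [ss,s] = E_s/2 = 0, [ss,t] = F_s - E_t/2 = 0, [st,s] = E_t/2 = 0, [st,t] = G_s/2 = -25/8, [tt,s] = F_t - G_s/2 = 0, [tt,t] = G_t/2 = 0
Gamma^s_ij = (G*[ij,s] - F*[ij,t])/(EG - F^2), Gamma^t_ij = (E*[ij,t] - F*[ij,s])/(EG - F^2)


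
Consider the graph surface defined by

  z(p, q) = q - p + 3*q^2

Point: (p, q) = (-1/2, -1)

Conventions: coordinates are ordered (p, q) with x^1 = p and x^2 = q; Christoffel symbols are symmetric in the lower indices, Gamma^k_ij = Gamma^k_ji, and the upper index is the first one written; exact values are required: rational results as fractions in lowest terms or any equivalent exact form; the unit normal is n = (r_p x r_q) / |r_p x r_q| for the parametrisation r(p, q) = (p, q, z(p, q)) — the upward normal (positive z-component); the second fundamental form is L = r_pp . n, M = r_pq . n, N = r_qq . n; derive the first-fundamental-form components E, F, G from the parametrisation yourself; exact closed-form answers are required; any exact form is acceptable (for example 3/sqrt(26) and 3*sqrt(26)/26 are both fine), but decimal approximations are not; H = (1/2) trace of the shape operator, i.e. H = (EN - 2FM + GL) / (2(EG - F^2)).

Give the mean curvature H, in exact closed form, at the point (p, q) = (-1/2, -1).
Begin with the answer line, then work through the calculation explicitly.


Answer: H = 2*sqrt(3)/81

z_p = -1, z_q = -5, z_pp = 0, z_pq = 0, z_qq = 6
E = 2, F = 5, G = 26; answer radicand W^2 = 27
unnormalised second-form numerators: l = 0, m = 0, n = 6; L = l/sqrt(27), and similarly M = m/sqrt(W^2), N = n/sqrt(W^2)
H = (E*n - 2*F*m + G*l) / (2*(EG - F^2)*sqrt(W^2)); E*n - 2*F*m + G*l = 12, EG - F^2 = 27, so H = (2/9)/sqrt(27)


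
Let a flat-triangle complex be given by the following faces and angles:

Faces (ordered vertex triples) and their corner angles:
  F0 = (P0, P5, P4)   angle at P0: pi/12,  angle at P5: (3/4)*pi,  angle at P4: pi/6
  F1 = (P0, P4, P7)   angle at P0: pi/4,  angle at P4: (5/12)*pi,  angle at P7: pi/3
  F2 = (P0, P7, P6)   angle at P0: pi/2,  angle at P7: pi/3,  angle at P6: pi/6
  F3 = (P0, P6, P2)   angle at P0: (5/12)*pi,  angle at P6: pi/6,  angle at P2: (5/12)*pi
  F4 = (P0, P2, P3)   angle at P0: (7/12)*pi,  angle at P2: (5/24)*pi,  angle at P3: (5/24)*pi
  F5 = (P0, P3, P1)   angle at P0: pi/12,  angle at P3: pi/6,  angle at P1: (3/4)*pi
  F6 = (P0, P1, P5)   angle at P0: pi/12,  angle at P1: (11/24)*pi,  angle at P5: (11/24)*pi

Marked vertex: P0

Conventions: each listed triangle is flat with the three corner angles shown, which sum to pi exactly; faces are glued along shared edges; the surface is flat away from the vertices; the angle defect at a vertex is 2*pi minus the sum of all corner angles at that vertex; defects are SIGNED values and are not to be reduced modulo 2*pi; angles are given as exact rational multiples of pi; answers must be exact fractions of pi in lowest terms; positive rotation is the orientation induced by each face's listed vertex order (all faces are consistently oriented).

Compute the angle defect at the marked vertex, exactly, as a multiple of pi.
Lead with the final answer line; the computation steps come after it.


Answer: defect(P0) = 0

Sum of corner angles at P0: 2*pi
defect = 2*pi - 2*pi


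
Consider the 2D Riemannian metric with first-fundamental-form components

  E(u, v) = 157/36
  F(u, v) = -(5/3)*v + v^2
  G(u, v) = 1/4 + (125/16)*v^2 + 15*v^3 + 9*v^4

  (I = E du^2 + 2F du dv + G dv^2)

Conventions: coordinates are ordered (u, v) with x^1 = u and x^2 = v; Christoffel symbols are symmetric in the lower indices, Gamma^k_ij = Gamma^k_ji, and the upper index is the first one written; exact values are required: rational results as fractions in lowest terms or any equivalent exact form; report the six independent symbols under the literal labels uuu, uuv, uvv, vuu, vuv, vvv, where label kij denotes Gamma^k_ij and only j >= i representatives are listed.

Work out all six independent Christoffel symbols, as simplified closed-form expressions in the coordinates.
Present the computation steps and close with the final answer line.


E = 157/36; F = -(5/3)*v + v^2; G = 1/4 + (125/16)*v^2 + 15*v^3 + 9*v^4
Gamma^k_ij = (1/2) g^{kl} (d_i g_jl + d_j g_il - d_l g_ij), with g^inv = (1/(EG-F^2)) [[G, -F], [-F, E]]
first partials: E_u = 0, E_v = 0, F_u = 0, F_v = -5/3 + 2*v, G_u = 0, G_v = (125/8)*v + 45*v^2 + 36*v^3
D = EG - F^2 = 157/144 + (18025/576)*v^2 + (275/4)*v^3 + (153/4)*v^4
expanded: Gamma^u_uu = (G E_u - 2F F_u + F E_v)/(2D), Gamma^u_uv = (G E_v - F G_u)/(2D), Gamma^u_vv = (2G F_v - G G_u - F G_v)/(2D), Gamma^v_uu = (2E F_u - E E_v - F E_u)/(2D), Gamma^v_uv = (E G_u - F E_v)/(2D), Gamma^v_vv = (E G_v - 2F F_v + F G_u)/(2D); substitute and cancel common factors

Answer: Gamma_uuu = 0, Gamma_uuv = 0, Gamma_uvv = (12960*v^4 + 11700*v^3 + 288*v - 240)/(22032*v^4 + 39600*v^3 + 18025*v^2 + 628), Gamma_vuu = 0, Gamma_vuv = 0, Gamma_vvv = (44064*v^3 + 59400*v^2 + 18025*v)/(22032*v^4 + 39600*v^3 + 18025*v^2 + 628)


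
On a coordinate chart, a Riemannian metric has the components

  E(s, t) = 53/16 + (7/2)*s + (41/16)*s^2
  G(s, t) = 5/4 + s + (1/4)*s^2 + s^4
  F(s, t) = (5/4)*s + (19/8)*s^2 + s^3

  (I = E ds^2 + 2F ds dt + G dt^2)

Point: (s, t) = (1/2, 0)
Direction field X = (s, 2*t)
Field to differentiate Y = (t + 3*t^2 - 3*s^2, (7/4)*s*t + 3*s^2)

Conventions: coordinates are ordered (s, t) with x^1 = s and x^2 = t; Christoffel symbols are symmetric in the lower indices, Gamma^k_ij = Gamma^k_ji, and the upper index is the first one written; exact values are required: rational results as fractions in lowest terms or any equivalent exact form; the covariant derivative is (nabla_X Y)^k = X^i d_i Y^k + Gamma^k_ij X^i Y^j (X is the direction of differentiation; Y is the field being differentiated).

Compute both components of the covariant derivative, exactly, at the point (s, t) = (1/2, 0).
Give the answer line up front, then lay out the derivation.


Answer: (nabla_X Y)^s = -14028/9101, (nabla_X Y)^t = 60405/72808

E = 365/64, F = 43/32, G = 15/8 at the point
E_s = 97/16, E_t = 0, F_s = 35/8, F_t = 0, G_s = 7/4, G_t = 0
EG - F^2 = 9101/1024;  g^inv = (1024/9101) * [[15/8, -43/32], [-43/32, 365/64]]
first-kind symbols [ij,l] = (1/2)(d_i g_jl + d_j g_il - d_l g_ij): [ss,s] = E_s/2 = 97/32, [ss,t] = F_s - E_t/2 = 35/8, [st,s] = E_t/2 = 0, [st,t] = G_s/2 = 7/8, [tt,s] = F_t - G_s/2 = -7/8, [tt,t] = G_t/2 = 0
Gamma^s_ij = (G*[ij,s] - F*[ij,t])/(EG - F^2), Gamma^t_ij = (E*[ij,t] - F*[ij,s])/(EG - F^2)
Gamma_sss = -200/9101, Gamma_sst = -1204/9101, Gamma_stt = -1680/9101, Gamma_tss = 21379/9101, Gamma_tst = 5110/9101, Gamma_ttt = 1204/9101
X = (1/2, 0), Y = (-3/4, 3/4) at the point


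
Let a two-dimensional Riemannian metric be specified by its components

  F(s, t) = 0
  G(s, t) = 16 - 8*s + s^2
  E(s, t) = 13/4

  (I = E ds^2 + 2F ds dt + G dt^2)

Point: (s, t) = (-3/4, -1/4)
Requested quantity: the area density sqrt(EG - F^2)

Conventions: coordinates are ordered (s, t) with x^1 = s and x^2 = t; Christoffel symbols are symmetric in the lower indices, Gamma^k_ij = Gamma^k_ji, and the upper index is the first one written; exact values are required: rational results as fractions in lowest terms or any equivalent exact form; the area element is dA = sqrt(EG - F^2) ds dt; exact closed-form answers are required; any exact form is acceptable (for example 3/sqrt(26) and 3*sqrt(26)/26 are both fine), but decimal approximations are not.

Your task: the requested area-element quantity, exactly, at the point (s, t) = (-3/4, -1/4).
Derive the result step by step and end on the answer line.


E = 13/4, F = 0, G = 361/16; EG - F^2 = 4693/64

Answer: sqrt(EG - F^2) = 19*sqrt(13)/8


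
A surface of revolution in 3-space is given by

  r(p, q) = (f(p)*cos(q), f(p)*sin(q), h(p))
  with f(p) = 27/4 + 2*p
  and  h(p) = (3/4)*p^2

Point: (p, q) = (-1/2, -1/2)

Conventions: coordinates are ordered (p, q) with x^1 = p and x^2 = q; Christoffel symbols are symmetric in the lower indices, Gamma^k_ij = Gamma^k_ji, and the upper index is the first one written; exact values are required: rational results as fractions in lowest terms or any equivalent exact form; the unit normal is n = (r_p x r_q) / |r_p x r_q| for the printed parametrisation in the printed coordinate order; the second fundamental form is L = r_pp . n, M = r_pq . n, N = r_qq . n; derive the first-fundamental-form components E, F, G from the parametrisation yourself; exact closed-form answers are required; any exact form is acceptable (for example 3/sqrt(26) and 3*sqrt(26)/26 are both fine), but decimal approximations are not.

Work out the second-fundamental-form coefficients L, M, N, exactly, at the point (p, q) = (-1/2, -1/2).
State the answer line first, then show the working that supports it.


Answer: L = 12*sqrt(73)/73, M = 0, N = -69*sqrt(73)/292

f = 23/4, f' = 2, f'' = 0, h' = -3/4, h'' = 3/2
E = 73/16, F = 0, G = 529/16; answer radicand W^2 = 73/16
unnormalised second-form numerators: l = 3, m = 0, n = -69/16; L = l/sqrt(73/16), and similarly M = m/sqrt(W^2), N = n/sqrt(W^2)


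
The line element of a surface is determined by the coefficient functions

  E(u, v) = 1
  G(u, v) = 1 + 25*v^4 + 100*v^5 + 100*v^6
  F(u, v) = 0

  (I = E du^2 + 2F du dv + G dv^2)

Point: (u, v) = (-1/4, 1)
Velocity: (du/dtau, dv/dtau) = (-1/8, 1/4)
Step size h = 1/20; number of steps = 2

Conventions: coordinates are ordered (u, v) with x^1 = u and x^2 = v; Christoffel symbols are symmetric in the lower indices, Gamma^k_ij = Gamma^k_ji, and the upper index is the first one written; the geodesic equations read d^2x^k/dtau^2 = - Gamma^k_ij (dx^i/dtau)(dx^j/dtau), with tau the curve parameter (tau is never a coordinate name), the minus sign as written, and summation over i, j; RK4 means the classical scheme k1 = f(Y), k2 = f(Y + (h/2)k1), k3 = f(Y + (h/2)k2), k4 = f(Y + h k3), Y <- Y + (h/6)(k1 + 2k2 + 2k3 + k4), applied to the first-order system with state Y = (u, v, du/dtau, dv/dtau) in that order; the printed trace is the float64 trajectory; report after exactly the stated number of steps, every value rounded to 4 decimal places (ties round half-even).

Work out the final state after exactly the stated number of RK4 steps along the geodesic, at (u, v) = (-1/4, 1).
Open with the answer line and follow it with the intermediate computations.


Answer: u = -0.2625, v = 1.0242, du/dtau = -0.1250, dv/dtau = 0.2346

f(Y) = (du/dtau, dv/dtau, -Gamma^u_ij Y'^i Y'^j, -Gamma^v_ij Y'^i Y'^j) with the Gammas evaluated at the stage position; h = 0.050000; intermediate values shown to 6 dp
step 0: u = -0.2500, v = 1.0000, du/dtau = -0.1250, dv/dtau = 0.2500
step 1:
  k1: at (u, v) = (-0.250000, 1.000000), (du/dtau, dv/dtau) = (-0.125000, 0.250000); Gamma_uuu = 0.000000, Gamma_uuv = 0.000000, Gamma_uvv = 0.000000, Gamma_vuu = 0.000000, Gamma_vuv = 0.000000, Gamma_vvv = 2.654867; k1 = (-0.125000, 0.250000, 0.000000, -0.165929)
  k2: at (u, v) = (-0.253125, 1.006250), (du/dtau, dv/dtau) = (-0.125000, 0.245852); Gamma_uuu = 0.000000, Gamma_uuv = 0.000000, Gamma_uvv = 0.000000, Gamma_vuu = 0.000000, Gamma_vuv = 0.000000, Gamma_vvv = 2.640128; k2 = (-0.125000, 0.245852, 0.000000, -0.159577)
  k3: at (u, v) = (-0.253125, 1.006146), (du/dtau, dv/dtau) = (-0.125000, 0.246011); Gamma_uuu = 0.000000, Gamma_uuv = 0.000000, Gamma_uvv = 0.000000, Gamma_vuu = 0.000000, Gamma_vuv = 0.000000, Gamma_vvv = 2.640371; k3 = (-0.125000, 0.246011, 0.000000, -0.159798)
  k4: at (u, v) = (-0.256250, 1.012301), (du/dtau, dv/dtau) = (-0.125000, 0.242010); Gamma_uuu = 0.000000, Gamma_uuv = 0.000000, Gamma_uvv = 0.000000, Gamma_vuu = 0.000000, Gamma_vuv = 0.000000, Gamma_vvv = 2.626008; k4 = (-0.125000, 0.242010, 0.000000, -0.153802)
  Y <- Y + (h/6)(k1 + 2k2 + 2k3 + k4): u = -0.2562, v = 1.0123, du/dtau = -0.1250, dv/dtau = 0.2420
step 2:
  k1: at (u, v) = (-0.256250, 1.012298), (du/dtau, dv/dtau) = (-0.125000, 0.242013); Gamma_uuu = 0.000000, Gamma_uuv = 0.000000, Gamma_uvv = 0.000000, Gamma_vuu = 0.000000, Gamma_vuv = 0.000000, Gamma_vvv = 2.626014; k1 = (-0.125000, 0.242013, 0.000000, -0.153806)
  k2: at (u, v) = (-0.259375, 1.018348), (du/dtau, dv/dtau) = (-0.125000, 0.238167); Gamma_uuu = 0.000000, Gamma_uuv = 0.000000, Gamma_uvv = 0.000000, Gamma_vuu = 0.000000, Gamma_vuv = 0.000000, Gamma_vvv = 2.612040; k2 = (-0.125000, 0.238167, 0.000000, -0.148165)
  k3: at (u, v) = (-0.259375, 1.018252), (du/dtau, dv/dtau) = (-0.125000, 0.238309); Gamma_uuu = 0.000000, Gamma_uuv = 0.000000, Gamma_uvv = 0.000000, Gamma_vuu = 0.000000, Gamma_vuv = 0.000000, Gamma_vvv = 2.612261; k3 = (-0.125000, 0.238309, 0.000000, -0.148353)
  k4: at (u, v) = (-0.262500, 1.024213), (du/dtau, dv/dtau) = (-0.125000, 0.234595); Gamma_uuu = 0.000000, Gamma_uuv = 0.000000, Gamma_uvv = 0.000000, Gamma_vuu = 0.000000, Gamma_vuv = 0.000000, Gamma_vvv = 2.598630; k4 = (-0.125000, 0.234595, 0.000000, -0.143015)
  Y <- Y + (h/6)(k1 + 2k2 + 2k3 + k4): u = -0.2625, v = 1.0242, du/dtau = -0.1250, dv/dtau = 0.2346


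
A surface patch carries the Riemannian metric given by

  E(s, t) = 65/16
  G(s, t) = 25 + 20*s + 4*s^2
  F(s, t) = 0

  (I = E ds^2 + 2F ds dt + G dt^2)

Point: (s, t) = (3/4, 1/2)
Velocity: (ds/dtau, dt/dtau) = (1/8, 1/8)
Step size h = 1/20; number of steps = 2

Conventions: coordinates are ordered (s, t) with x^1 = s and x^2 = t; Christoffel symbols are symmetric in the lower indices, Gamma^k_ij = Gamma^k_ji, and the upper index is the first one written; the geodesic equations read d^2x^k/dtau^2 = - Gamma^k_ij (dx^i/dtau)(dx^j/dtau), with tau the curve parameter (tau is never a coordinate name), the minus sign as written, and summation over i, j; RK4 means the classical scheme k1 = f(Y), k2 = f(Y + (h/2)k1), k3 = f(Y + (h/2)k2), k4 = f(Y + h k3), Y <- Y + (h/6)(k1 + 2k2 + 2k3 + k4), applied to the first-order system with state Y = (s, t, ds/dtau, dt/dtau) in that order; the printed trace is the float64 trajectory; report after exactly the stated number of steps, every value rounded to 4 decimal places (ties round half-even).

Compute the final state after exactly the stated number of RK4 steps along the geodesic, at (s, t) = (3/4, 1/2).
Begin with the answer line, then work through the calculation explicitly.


Answer: s = 0.7627, t = 0.5125, ds/dtau = 0.1300, dt/dtau = 0.1240

f(Y) = (ds/dtau, dt/dtau, -Gamma^s_ij Y'^i Y'^j, -Gamma^t_ij Y'^i Y'^j) with the Gammas evaluated at the stage position; h = 0.050000; intermediate values shown to 6 dp
step 0: s = 0.7500, t = 0.5000, ds/dtau = 0.1250, dt/dtau = 0.1250
step 1:
  k1: at (s, t) = (0.750000, 0.500000), (ds/dtau, dt/dtau) = (0.125000, 0.125000); Gamma_sss = 0.000000, Gamma_sst = 0.000000, Gamma_stt = -3.200000, Gamma_tss = 0.000000, Gamma_tst = 0.307692, Gamma_ttt = 0.000000; k1 = (0.125000, 0.125000, 0.050000, -0.009615)
  k2: at (s, t) = (0.753125, 0.503125), (ds/dtau, dt/dtau) = (0.126250, 0.124760); Gamma_sss = 0.000000, Gamma_sst = 0.000000, Gamma_stt = -3.203077, Gamma_tss = 0.000000, Gamma_tst = 0.307397, Gamma_ttt = 0.000000; k2 = (0.126250, 0.124760, 0.049856, -0.009684)
  k3: at (s, t) = (0.753156, 0.503119), (ds/dtau, dt/dtau) = (0.126246, 0.124758); Gamma_sss = 0.000000, Gamma_sst = 0.000000, Gamma_stt = -3.203108, Gamma_tss = 0.000000, Gamma_tst = 0.307394, Gamma_ttt = 0.000000; k3 = (0.126246, 0.124758, 0.049855, -0.009683)
  k4: at (s, t) = (0.756312, 0.506238), (ds/dtau, dt/dtau) = (0.127493, 0.124516); Gamma_sss = 0.000000, Gamma_sst = 0.000000, Gamma_stt = -3.206215, Gamma_tss = 0.000000, Gamma_tst = 0.307096, Gamma_ttt = 0.000000; k4 = (0.127493, 0.124516, 0.049710, -0.009750)
  Y <- Y + (h/6)(k1 + 2k2 + 2k3 + k4): s = 0.7563, t = 0.5062, ds/dtau = 0.1275, dt/dtau = 0.1245
step 2:
  k1: at (s, t) = (0.756312, 0.506238), (ds/dtau, dt/dtau) = (0.127493, 0.124516); Gamma_sss = 0.000000, Gamma_sst = 0.000000, Gamma_stt = -3.206215, Gamma_tss = 0.000000, Gamma_tst = 0.307096, Gamma_ttt = 0.000000; k1 = (0.127493, 0.124516, 0.049710, -0.009750)
  k2: at (s, t) = (0.759500, 0.509351), (ds/dtau, dt/dtau) = (0.128736, 0.124272); Gamma_sss = 0.000000, Gamma_sst = 0.000000, Gamma_stt = -3.209354, Gamma_tss = 0.000000, Gamma_tst = 0.306796, Gamma_ttt = 0.000000; k2 = (0.128736, 0.124272, 0.049564, -0.009816)
  k3: at (s, t) = (0.759531, 0.509345), (ds/dtau, dt/dtau) = (0.128732, 0.124270); Gamma_sss = 0.000000, Gamma_sst = 0.000000, Gamma_stt = -3.209384, Gamma_tss = 0.000000, Gamma_tst = 0.306793, Gamma_ttt = 0.000000; k3 = (0.128732, 0.124270, 0.049563, -0.009816)
  k4: at (s, t) = (0.762749, 0.512451), (ds/dtau, dt/dtau) = (0.129971, 0.124025); Gamma_sss = 0.000000, Gamma_sst = 0.000000, Gamma_stt = -3.212553, Gamma_tss = 0.000000, Gamma_tst = 0.306490, Gamma_ttt = 0.000000; k4 = (0.129971, 0.124025, 0.049416, -0.009881)
  Y <- Y + (h/6)(k1 + 2k2 + 2k3 + k4): s = 0.7627, t = 0.5125, ds/dtau = 0.1300, dt/dtau = 0.1240


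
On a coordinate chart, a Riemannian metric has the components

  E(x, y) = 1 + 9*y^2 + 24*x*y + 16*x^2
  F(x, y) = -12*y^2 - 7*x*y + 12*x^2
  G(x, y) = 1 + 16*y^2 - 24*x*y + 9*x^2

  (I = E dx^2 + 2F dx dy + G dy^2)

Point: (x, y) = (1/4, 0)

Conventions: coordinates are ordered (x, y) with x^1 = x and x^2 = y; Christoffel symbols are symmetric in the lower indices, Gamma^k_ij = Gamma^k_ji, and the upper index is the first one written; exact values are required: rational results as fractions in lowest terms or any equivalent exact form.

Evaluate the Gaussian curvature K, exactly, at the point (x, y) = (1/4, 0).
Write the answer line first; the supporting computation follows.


Answer: K = -6400/1681

E = 2, F = 3/4, G = 25/16, EG - F^2 = 41/16 at the point
E_x = 8, E_y = 6, F_x = 6, F_y = -7/4, G_x = 9/2, G_y = -6
E_yy = 18, F_xy = -7, G_xx = 18
Compute both Brioschi determinants and normalise by (EG - F^2)^2.
M1 = [[-E_yy/2 + F_xy - G_xx/2, E_x/2, F_x - E_y/2], [F_y - G_x/2, E, F], [G_y/2, F, G]] = [[-25, 4, 3], [-4, 2, 3/4], [-3, 3/4, 25/16]]; det M1 = -625/16
M2 = [[0, E_y/2, G_x/2], [E_y/2, E, F], [G_x/2, F, G]] = [[0, 3, 9/4], [3, 2, 3/4], [9/4, 3/4, 25/16]]; det M2 = -225/16
det M1 - det M2 = -25; K = -25 / (41/16)^2 = -6400/1681


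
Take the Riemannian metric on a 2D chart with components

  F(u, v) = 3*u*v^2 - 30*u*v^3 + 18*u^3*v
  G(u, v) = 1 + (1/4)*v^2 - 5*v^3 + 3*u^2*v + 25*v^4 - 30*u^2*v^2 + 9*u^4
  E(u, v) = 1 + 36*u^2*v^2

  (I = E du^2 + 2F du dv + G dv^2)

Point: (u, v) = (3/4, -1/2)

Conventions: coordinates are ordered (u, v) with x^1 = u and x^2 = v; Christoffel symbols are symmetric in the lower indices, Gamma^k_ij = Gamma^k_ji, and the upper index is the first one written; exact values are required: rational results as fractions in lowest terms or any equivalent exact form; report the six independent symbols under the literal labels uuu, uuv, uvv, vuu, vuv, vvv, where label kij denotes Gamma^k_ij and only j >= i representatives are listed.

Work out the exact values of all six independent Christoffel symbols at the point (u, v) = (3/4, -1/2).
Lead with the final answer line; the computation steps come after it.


Answer: Gamma_uuu = 1728/1561, Gamma_uuv = -2592/1561, Gamma_uvv = -3168/1561, Gamma_vuu = -144/1561, Gamma_vuv = 216/1561, Gamma_vvv = 264/1561

E = 97/16, F = -27/64, G = 265/256 at the point
E_u = 27/2, E_v = -81/4, F_u = -171/16, F_v = -369/32, G_u = 27/16, G_v = 33/16
EG - F^2 = 1561/256;  g^inv = (256/1561) * [[265/256, 27/64], [27/64, 97/16]]
first-kind symbols [ij,l] = (1/2)(d_i g_jl + d_j g_il - d_l g_ij): [uu,u] = E_u/2 = 27/4, [uu,v] = F_u - E_v/2 = -9/16, [uv,u] = E_v/2 = -81/8, [uv,v] = G_u/2 = 27/32, [vv,u] = F_v - G_u/2 = -99/8, [vv,v] = G_v/2 = 33/32
Gamma^u_ij = (G*[ij,u] - F*[ij,v])/(EG - F^2), Gamma^v_ij = (E*[ij,v] - F*[ij,u])/(EG - F^2)
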